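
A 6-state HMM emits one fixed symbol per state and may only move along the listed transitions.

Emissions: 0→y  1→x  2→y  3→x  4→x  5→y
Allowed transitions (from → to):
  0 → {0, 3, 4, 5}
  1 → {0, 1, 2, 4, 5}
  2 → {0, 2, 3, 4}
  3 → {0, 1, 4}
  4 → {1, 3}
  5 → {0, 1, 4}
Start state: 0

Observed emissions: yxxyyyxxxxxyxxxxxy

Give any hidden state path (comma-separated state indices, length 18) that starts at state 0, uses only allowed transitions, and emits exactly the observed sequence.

0,4,1,5,0,0,4,3,1,4,3,0,3,1,4,1,1,2

  pos 0: y in {0,2,5}, choose 0; start
  pos 1: x in {1,3,4}, choose 4; 0->4 ok
  pos 2: x in {1,3,4}, choose 1; 4->1 ok
  pos 3: y in {0,2,5}, choose 5; 1->5 ok
  pos 4: y in {0,2,5}, choose 0; 5->0 ok
  pos 5: y in {0,2,5}, choose 0; 0->0 ok
  pos 6: x in {1,3,4}, choose 4; 0->4 ok
  pos 7: x in {1,3,4}, choose 3; 4->3 ok
  pos 8: x in {1,3,4}, choose 1; 3->1 ok
  pos 9: x in {1,3,4}, choose 4; 1->4 ok
  pos 10: x in {1,3,4}, choose 3; 4->3 ok
  pos 11: y in {0,2,5}, choose 0; 3->0 ok
  pos 12: x in {1,3,4}, choose 3; 0->3 ok
  pos 13: x in {1,3,4}, choose 1; 3->1 ok
  pos 14: x in {1,3,4}, choose 4; 1->4 ok
  pos 15: x in {1,3,4}, choose 1; 4->1 ok
  pos 16: x in {1,3,4}, choose 1; 1->1 ok
  pos 17: y in {0,2,5}, choose 2; 1->2 ok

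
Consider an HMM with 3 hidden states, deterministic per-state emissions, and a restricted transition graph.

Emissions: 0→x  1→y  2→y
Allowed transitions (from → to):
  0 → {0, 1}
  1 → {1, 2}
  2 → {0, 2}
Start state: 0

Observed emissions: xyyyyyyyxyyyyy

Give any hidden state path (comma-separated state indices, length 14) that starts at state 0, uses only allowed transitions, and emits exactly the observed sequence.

  pos 0: x in {0}, choose 0; start
  pos 1: y in {1,2}, choose 1; 0->1 ok
  pos 2: y in {1,2}, choose 1; 1->1 ok
  pos 3: y in {1,2}, choose 1; 1->1 ok
  pos 4: y in {1,2}, choose 1; 1->1 ok
  pos 5: y in {1,2}, choose 2; 1->2 ok
  pos 6: y in {1,2}, choose 2; 2->2 ok
  pos 7: y in {1,2}, choose 2; 2->2 ok
  pos 8: x in {0}, choose 0; 2->0 ok
  pos 9: y in {1,2}, choose 1; 0->1 ok
  pos 10: y in {1,2}, choose 1; 1->1 ok
  pos 11: y in {1,2}, choose 1; 1->1 ok
  pos 12: y in {1,2}, choose 2; 1->2 ok
  pos 13: y in {1,2}, choose 2; 2->2 ok

0,1,1,1,1,2,2,2,0,1,1,1,2,2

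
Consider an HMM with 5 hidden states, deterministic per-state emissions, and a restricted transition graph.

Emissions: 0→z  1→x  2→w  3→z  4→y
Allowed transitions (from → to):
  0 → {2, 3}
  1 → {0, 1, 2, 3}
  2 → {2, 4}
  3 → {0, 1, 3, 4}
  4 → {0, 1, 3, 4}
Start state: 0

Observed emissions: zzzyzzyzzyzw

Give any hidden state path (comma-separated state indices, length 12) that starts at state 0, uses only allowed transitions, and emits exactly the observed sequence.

  [0] z  {0,3}  => 0  start
  [1] z  {0,3}  => 3  0->3 ok
  [2] z  {0,3}  => 3  3->3 ok
  [3] y  {4}  => 4  3->4 ok
  [4] z  {0,3}  => 3  4->3 ok
  [5] z  {0,3}  => 3  3->3 ok
  [6] y  {4}  => 4  3->4 ok
  [7] z  {0,3}  => 3  4->3 ok
  [8] z  {0,3}  => 3  3->3 ok
  [9] y  {4}  => 4  3->4 ok
  [10] z  {0,3}  => 0  4->0 ok
  [11] w  {2}  => 2  0->2 ok

0,3,3,4,3,3,4,3,3,4,0,2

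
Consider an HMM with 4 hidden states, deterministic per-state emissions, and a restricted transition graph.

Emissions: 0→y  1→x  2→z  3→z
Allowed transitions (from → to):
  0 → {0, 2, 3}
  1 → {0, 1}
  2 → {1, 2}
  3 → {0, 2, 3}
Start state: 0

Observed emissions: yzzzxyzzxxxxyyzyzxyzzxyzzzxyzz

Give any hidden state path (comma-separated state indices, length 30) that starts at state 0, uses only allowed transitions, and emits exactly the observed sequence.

  t0 'y' -> {0}, take 0 (start)
  t1 'z' -> {2,3}, take 2 (0->2 ok)
  t2 'z' -> {2,3}, take 2 (2->2 ok)
  t3 'z' -> {2,3}, take 2 (2->2 ok)
  t4 'x' -> {1}, take 1 (2->1 ok)
  t5 'y' -> {0}, take 0 (1->0 ok)
  t6 'z' -> {2,3}, take 3 (0->3 ok)
  t7 'z' -> {2,3}, take 2 (3->2 ok)
  t8 'x' -> {1}, take 1 (2->1 ok)
  t9 'x' -> {1}, take 1 (1->1 ok)
  t10 'x' -> {1}, take 1 (1->1 ok)
  t11 'x' -> {1}, take 1 (1->1 ok)
  t12 'y' -> {0}, take 0 (1->0 ok)
  t13 'y' -> {0}, take 0 (0->0 ok)
  t14 'z' -> {2,3}, take 3 (0->3 ok)
  t15 'y' -> {0}, take 0 (3->0 ok)
  t16 'z' -> {2,3}, take 2 (0->2 ok)
  t17 'x' -> {1}, take 1 (2->1 ok)
  t18 'y' -> {0}, take 0 (1->0 ok)
  t19 'z' -> {2,3}, take 2 (0->2 ok)
  t20 'z' -> {2,3}, take 2 (2->2 ok)
  t21 'x' -> {1}, take 1 (2->1 ok)
  t22 'y' -> {0}, take 0 (1->0 ok)
  t23 'z' -> {2,3}, take 3 (0->3 ok)
  t24 'z' -> {2,3}, take 2 (3->2 ok)
  t25 'z' -> {2,3}, take 2 (2->2 ok)
  t26 'x' -> {1}, take 1 (2->1 ok)
  t27 'y' -> {0}, take 0 (1->0 ok)
  t28 'z' -> {2,3}, take 3 (0->3 ok)
  t29 'z' -> {2,3}, take 2 (3->2 ok)

0,2,2,2,1,0,3,2,1,1,1,1,0,0,3,0,2,1,0,2,2,1,0,3,2,2,1,0,3,2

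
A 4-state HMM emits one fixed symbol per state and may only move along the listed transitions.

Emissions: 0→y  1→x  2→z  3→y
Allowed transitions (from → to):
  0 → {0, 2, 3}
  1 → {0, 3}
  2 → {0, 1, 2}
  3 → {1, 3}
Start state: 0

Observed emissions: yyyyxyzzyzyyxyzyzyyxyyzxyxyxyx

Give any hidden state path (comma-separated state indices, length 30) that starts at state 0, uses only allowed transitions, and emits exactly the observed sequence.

  [0] y  {0,3}  => 0  start
  [1] y  {0,3}  => 0  0->0 ok
  [2] y  {0,3}  => 3  0->3 ok
  [3] y  {0,3}  => 3  3->3 ok
  [4] x  {1}  => 1  3->1 ok
  [5] y  {0,3}  => 0  1->0 ok
  [6] z  {2}  => 2  0->2 ok
  [7] z  {2}  => 2  2->2 ok
  [8] y  {0,3}  => 0  2->0 ok
  [9] z  {2}  => 2  0->2 ok
  [10] y  {0,3}  => 0  2->0 ok
  [11] y  {0,3}  => 3  0->3 ok
  [12] x  {1}  => 1  3->1 ok
  [13] y  {0,3}  => 0  1->0 ok
  [14] z  {2}  => 2  0->2 ok
  [15] y  {0,3}  => 0  2->0 ok
  [16] z  {2}  => 2  0->2 ok
  [17] y  {0,3}  => 0  2->0 ok
  [18] y  {0,3}  => 3  0->3 ok
  [19] x  {1}  => 1  3->1 ok
  [20] y  {0,3}  => 0  1->0 ok
  [21] y  {0,3}  => 0  0->0 ok
  [22] z  {2}  => 2  0->2 ok
  [23] x  {1}  => 1  2->1 ok
  [24] y  {0,3}  => 3  1->3 ok
  [25] x  {1}  => 1  3->1 ok
  [26] y  {0,3}  => 3  1->3 ok
  [27] x  {1}  => 1  3->1 ok
  [28] y  {0,3}  => 3  1->3 ok
  [29] x  {1}  => 1  3->1 ok

0,0,3,3,1,0,2,2,0,2,0,3,1,0,2,0,2,0,3,1,0,0,2,1,3,1,3,1,3,1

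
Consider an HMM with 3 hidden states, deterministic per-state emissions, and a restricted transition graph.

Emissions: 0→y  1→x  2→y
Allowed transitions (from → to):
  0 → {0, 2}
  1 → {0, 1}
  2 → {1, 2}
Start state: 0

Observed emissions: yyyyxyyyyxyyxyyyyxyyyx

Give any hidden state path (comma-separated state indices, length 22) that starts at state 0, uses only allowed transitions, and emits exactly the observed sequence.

  0: obs=y cand={0,2} pick 0 [start]
  1: obs=y cand={0,2} pick 0 [0->0 ok]
  2: obs=y cand={0,2} pick 0 [0->0 ok]
  3: obs=y cand={0,2} pick 2 [0->2 ok]
  4: obs=x cand={1} pick 1 [2->1 ok]
  5: obs=y cand={0,2} pick 0 [1->0 ok]
  6: obs=y cand={0,2} pick 0 [0->0 ok]
  7: obs=y cand={0,2} pick 0 [0->0 ok]
  8: obs=y cand={0,2} pick 2 [0->2 ok]
  9: obs=x cand={1} pick 1 [2->1 ok]
  10: obs=y cand={0,2} pick 0 [1->0 ok]
  11: obs=y cand={0,2} pick 2 [0->2 ok]
  12: obs=x cand={1} pick 1 [2->1 ok]
  13: obs=y cand={0,2} pick 0 [1->0 ok]
  14: obs=y cand={0,2} pick 0 [0->0 ok]
  15: obs=y cand={0,2} pick 0 [0->0 ok]
  16: obs=y cand={0,2} pick 2 [0->2 ok]
  17: obs=x cand={1} pick 1 [2->1 ok]
  18: obs=y cand={0,2} pick 0 [1->0 ok]
  19: obs=y cand={0,2} pick 2 [0->2 ok]
  20: obs=y cand={0,2} pick 2 [2->2 ok]
  21: obs=x cand={1} pick 1 [2->1 ok]

0,0,0,2,1,0,0,0,2,1,0,2,1,0,0,0,2,1,0,2,2,1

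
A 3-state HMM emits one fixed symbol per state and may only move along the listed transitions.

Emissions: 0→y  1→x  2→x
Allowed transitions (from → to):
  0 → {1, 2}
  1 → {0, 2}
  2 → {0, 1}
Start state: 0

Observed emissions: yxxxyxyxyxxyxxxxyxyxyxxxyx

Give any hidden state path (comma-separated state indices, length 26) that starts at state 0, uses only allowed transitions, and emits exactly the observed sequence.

  0: obs=y cand={0} pick 0 [start]
  1: obs=x cand={1,2} pick 2 [0->2 ok]
  2: obs=x cand={1,2} pick 1 [2->1 ok]
  3: obs=x cand={1,2} pick 2 [1->2 ok]
  4: obs=y cand={0} pick 0 [2->0 ok]
  5: obs=x cand={1,2} pick 2 [0->2 ok]
  6: obs=y cand={0} pick 0 [2->0 ok]
  7: obs=x cand={1,2} pick 2 [0->2 ok]
  8: obs=y cand={0} pick 0 [2->0 ok]
  9: obs=x cand={1,2} pick 2 [0->2 ok]
  10: obs=x cand={1,2} pick 1 [2->1 ok]
  11: obs=y cand={0} pick 0 [1->0 ok]
  12: obs=x cand={1,2} pick 2 [0->2 ok]
  13: obs=x cand={1,2} pick 1 [2->1 ok]
  14: obs=x cand={1,2} pick 2 [1->2 ok]
  15: obs=x cand={1,2} pick 1 [2->1 ok]
  16: obs=y cand={0} pick 0 [1->0 ok]
  17: obs=x cand={1,2} pick 1 [0->1 ok]
  18: obs=y cand={0} pick 0 [1->0 ok]
  19: obs=x cand={1,2} pick 2 [0->2 ok]
  20: obs=y cand={0} pick 0 [2->0 ok]
  21: obs=x cand={1,2} pick 2 [0->2 ok]
  22: obs=x cand={1,2} pick 1 [2->1 ok]
  23: obs=x cand={1,2} pick 2 [1->2 ok]
  24: obs=y cand={0} pick 0 [2->0 ok]
  25: obs=x cand={1,2} pick 1 [0->1 ok]

0,2,1,2,0,2,0,2,0,2,1,0,2,1,2,1,0,1,0,2,0,2,1,2,0,1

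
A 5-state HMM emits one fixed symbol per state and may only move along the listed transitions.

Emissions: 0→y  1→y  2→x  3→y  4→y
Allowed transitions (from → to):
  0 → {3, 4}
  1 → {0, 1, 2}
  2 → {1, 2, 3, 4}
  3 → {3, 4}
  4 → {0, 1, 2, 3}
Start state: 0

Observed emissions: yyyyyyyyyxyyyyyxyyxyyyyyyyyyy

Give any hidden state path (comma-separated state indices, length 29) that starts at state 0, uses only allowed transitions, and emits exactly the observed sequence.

0,3,3,3,4,3,3,4,1,2,3,3,3,3,4,2,1,1,2,3,4,3,4,1,0,3,4,3,3

  t0 'y' -> {0,1,3,4}, take 0 (start)
  t1 'y' -> {0,1,3,4}, take 3 (0->3 ok)
  t2 'y' -> {0,1,3,4}, take 3 (3->3 ok)
  t3 'y' -> {0,1,3,4}, take 3 (3->3 ok)
  t4 'y' -> {0,1,3,4}, take 4 (3->4 ok)
  t5 'y' -> {0,1,3,4}, take 3 (4->3 ok)
  t6 'y' -> {0,1,3,4}, take 3 (3->3 ok)
  t7 'y' -> {0,1,3,4}, take 4 (3->4 ok)
  t8 'y' -> {0,1,3,4}, take 1 (4->1 ok)
  t9 'x' -> {2}, take 2 (1->2 ok)
  t10 'y' -> {0,1,3,4}, take 3 (2->3 ok)
  t11 'y' -> {0,1,3,4}, take 3 (3->3 ok)
  t12 'y' -> {0,1,3,4}, take 3 (3->3 ok)
  t13 'y' -> {0,1,3,4}, take 3 (3->3 ok)
  t14 'y' -> {0,1,3,4}, take 4 (3->4 ok)
  t15 'x' -> {2}, take 2 (4->2 ok)
  t16 'y' -> {0,1,3,4}, take 1 (2->1 ok)
  t17 'y' -> {0,1,3,4}, take 1 (1->1 ok)
  t18 'x' -> {2}, take 2 (1->2 ok)
  t19 'y' -> {0,1,3,4}, take 3 (2->3 ok)
  t20 'y' -> {0,1,3,4}, take 4 (3->4 ok)
  t21 'y' -> {0,1,3,4}, take 3 (4->3 ok)
  t22 'y' -> {0,1,3,4}, take 4 (3->4 ok)
  t23 'y' -> {0,1,3,4}, take 1 (4->1 ok)
  t24 'y' -> {0,1,3,4}, take 0 (1->0 ok)
  t25 'y' -> {0,1,3,4}, take 3 (0->3 ok)
  t26 'y' -> {0,1,3,4}, take 4 (3->4 ok)
  t27 'y' -> {0,1,3,4}, take 3 (4->3 ok)
  t28 'y' -> {0,1,3,4}, take 3 (3->3 ok)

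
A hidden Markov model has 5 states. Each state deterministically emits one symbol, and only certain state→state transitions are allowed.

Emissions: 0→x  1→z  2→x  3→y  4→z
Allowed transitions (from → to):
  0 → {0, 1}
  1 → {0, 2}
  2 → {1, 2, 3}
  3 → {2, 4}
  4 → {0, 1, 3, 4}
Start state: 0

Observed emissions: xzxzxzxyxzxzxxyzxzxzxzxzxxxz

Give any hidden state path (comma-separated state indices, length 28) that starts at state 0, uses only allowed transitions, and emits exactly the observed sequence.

0,1,2,1,0,1,2,3,2,1,2,1,2,2,3,4,0,1,2,1,2,1,2,1,2,2,2,1

  0: obs=x cand={0,2} pick 0 [start]
  1: obs=z cand={1,4} pick 1 [0->1 ok]
  2: obs=x cand={0,2} pick 2 [1->2 ok]
  3: obs=z cand={1,4} pick 1 [2->1 ok]
  4: obs=x cand={0,2} pick 0 [1->0 ok]
  5: obs=z cand={1,4} pick 1 [0->1 ok]
  6: obs=x cand={0,2} pick 2 [1->2 ok]
  7: obs=y cand={3} pick 3 [2->3 ok]
  8: obs=x cand={0,2} pick 2 [3->2 ok]
  9: obs=z cand={1,4} pick 1 [2->1 ok]
  10: obs=x cand={0,2} pick 2 [1->2 ok]
  11: obs=z cand={1,4} pick 1 [2->1 ok]
  12: obs=x cand={0,2} pick 2 [1->2 ok]
  13: obs=x cand={0,2} pick 2 [2->2 ok]
  14: obs=y cand={3} pick 3 [2->3 ok]
  15: obs=z cand={1,4} pick 4 [3->4 ok]
  16: obs=x cand={0,2} pick 0 [4->0 ok]
  17: obs=z cand={1,4} pick 1 [0->1 ok]
  18: obs=x cand={0,2} pick 2 [1->2 ok]
  19: obs=z cand={1,4} pick 1 [2->1 ok]
  20: obs=x cand={0,2} pick 2 [1->2 ok]
  21: obs=z cand={1,4} pick 1 [2->1 ok]
  22: obs=x cand={0,2} pick 2 [1->2 ok]
  23: obs=z cand={1,4} pick 1 [2->1 ok]
  24: obs=x cand={0,2} pick 2 [1->2 ok]
  25: obs=x cand={0,2} pick 2 [2->2 ok]
  26: obs=x cand={0,2} pick 2 [2->2 ok]
  27: obs=z cand={1,4} pick 1 [2->1 ok]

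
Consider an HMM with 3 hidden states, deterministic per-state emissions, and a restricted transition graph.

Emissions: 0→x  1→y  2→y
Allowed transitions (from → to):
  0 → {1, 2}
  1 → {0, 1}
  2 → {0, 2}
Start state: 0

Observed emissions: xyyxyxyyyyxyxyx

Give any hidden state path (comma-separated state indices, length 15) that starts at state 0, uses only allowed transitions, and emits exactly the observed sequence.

0,2,2,0,2,0,1,1,1,1,0,1,0,1,0

  t0 'x' -> {0}, take 0 (start)
  t1 'y' -> {1,2}, take 2 (0->2 ok)
  t2 'y' -> {1,2}, take 2 (2->2 ok)
  t3 'x' -> {0}, take 0 (2->0 ok)
  t4 'y' -> {1,2}, take 2 (0->2 ok)
  t5 'x' -> {0}, take 0 (2->0 ok)
  t6 'y' -> {1,2}, take 1 (0->1 ok)
  t7 'y' -> {1,2}, take 1 (1->1 ok)
  t8 'y' -> {1,2}, take 1 (1->1 ok)
  t9 'y' -> {1,2}, take 1 (1->1 ok)
  t10 'x' -> {0}, take 0 (1->0 ok)
  t11 'y' -> {1,2}, take 1 (0->1 ok)
  t12 'x' -> {0}, take 0 (1->0 ok)
  t13 'y' -> {1,2}, take 1 (0->1 ok)
  t14 'x' -> {0}, take 0 (1->0 ok)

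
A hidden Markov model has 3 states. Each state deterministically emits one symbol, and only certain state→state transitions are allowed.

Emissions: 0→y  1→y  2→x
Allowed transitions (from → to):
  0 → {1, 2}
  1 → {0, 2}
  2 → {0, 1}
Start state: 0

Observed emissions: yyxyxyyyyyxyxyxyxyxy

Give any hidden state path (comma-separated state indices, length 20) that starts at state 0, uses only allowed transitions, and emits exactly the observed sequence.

  0: obs=y cand={0,1} pick 0 [start]
  1: obs=y cand={0,1} pick 1 [0->1 ok]
  2: obs=x cand={2} pick 2 [1->2 ok]
  3: obs=y cand={0,1} pick 0 [2->0 ok]
  4: obs=x cand={2} pick 2 [0->2 ok]
  5: obs=y cand={0,1} pick 1 [2->1 ok]
  6: obs=y cand={0,1} pick 0 [1->0 ok]
  7: obs=y cand={0,1} pick 1 [0->1 ok]
  8: obs=y cand={0,1} pick 0 [1->0 ok]
  9: obs=y cand={0,1} pick 1 [0->1 ok]
  10: obs=x cand={2} pick 2 [1->2 ok]
  11: obs=y cand={0,1} pick 1 [2->1 ok]
  12: obs=x cand={2} pick 2 [1->2 ok]
  13: obs=y cand={0,1} pick 1 [2->1 ok]
  14: obs=x cand={2} pick 2 [1->2 ok]
  15: obs=y cand={0,1} pick 0 [2->0 ok]
  16: obs=x cand={2} pick 2 [0->2 ok]
  17: obs=y cand={0,1} pick 0 [2->0 ok]
  18: obs=x cand={2} pick 2 [0->2 ok]
  19: obs=y cand={0,1} pick 1 [2->1 ok]

0,1,2,0,2,1,0,1,0,1,2,1,2,1,2,0,2,0,2,1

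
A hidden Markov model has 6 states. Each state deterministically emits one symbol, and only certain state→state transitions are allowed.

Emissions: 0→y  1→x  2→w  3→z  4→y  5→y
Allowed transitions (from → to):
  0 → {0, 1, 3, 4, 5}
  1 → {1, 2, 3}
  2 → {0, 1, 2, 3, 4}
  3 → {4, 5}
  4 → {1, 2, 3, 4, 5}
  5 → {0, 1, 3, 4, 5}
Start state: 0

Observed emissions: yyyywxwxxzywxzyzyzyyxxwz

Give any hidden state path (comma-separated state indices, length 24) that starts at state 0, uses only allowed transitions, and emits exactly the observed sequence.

0,0,5,4,2,1,2,1,1,3,4,2,1,3,5,3,5,3,5,5,1,1,2,3

  t0 'y' -> {0,4,5}, take 0 (start)
  t1 'y' -> {0,4,5}, take 0 (0->0 ok)
  t2 'y' -> {0,4,5}, take 5 (0->5 ok)
  t3 'y' -> {0,4,5}, take 4 (5->4 ok)
  t4 'w' -> {2}, take 2 (4->2 ok)
  t5 'x' -> {1}, take 1 (2->1 ok)
  t6 'w' -> {2}, take 2 (1->2 ok)
  t7 'x' -> {1}, take 1 (2->1 ok)
  t8 'x' -> {1}, take 1 (1->1 ok)
  t9 'z' -> {3}, take 3 (1->3 ok)
  t10 'y' -> {0,4,5}, take 4 (3->4 ok)
  t11 'w' -> {2}, take 2 (4->2 ok)
  t12 'x' -> {1}, take 1 (2->1 ok)
  t13 'z' -> {3}, take 3 (1->3 ok)
  t14 'y' -> {0,4,5}, take 5 (3->5 ok)
  t15 'z' -> {3}, take 3 (5->3 ok)
  t16 'y' -> {0,4,5}, take 5 (3->5 ok)
  t17 'z' -> {3}, take 3 (5->3 ok)
  t18 'y' -> {0,4,5}, take 5 (3->5 ok)
  t19 'y' -> {0,4,5}, take 5 (5->5 ok)
  t20 'x' -> {1}, take 1 (5->1 ok)
  t21 'x' -> {1}, take 1 (1->1 ok)
  t22 'w' -> {2}, take 2 (1->2 ok)
  t23 'z' -> {3}, take 3 (2->3 ok)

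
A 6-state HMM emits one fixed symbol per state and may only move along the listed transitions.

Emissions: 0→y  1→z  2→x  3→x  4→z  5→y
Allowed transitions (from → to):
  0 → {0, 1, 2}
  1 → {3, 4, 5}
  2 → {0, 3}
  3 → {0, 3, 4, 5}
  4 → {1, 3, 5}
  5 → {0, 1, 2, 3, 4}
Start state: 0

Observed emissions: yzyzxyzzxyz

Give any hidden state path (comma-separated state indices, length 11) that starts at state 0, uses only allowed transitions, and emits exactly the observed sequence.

0,1,5,4,3,0,1,4,3,0,1

  t0 'y' -> {0,5}, take 0 (start)
  t1 'z' -> {1,4}, take 1 (0->1 ok)
  t2 'y' -> {0,5}, take 5 (1->5 ok)
  t3 'z' -> {1,4}, take 4 (5->4 ok)
  t4 'x' -> {2,3}, take 3 (4->3 ok)
  t5 'y' -> {0,5}, take 0 (3->0 ok)
  t6 'z' -> {1,4}, take 1 (0->1 ok)
  t7 'z' -> {1,4}, take 4 (1->4 ok)
  t8 'x' -> {2,3}, take 3 (4->3 ok)
  t9 'y' -> {0,5}, take 0 (3->0 ok)
  t10 'z' -> {1,4}, take 1 (0->1 ok)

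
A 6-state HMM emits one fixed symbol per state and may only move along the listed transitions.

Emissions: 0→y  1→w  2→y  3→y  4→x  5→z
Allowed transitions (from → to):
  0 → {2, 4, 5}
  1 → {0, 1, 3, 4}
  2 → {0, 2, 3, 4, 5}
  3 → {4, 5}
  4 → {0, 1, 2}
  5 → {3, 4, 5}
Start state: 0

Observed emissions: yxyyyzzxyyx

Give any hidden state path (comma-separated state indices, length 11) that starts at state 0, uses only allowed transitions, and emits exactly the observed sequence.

  pos 0: y in {0,2,3}, choose 0; start
  pos 1: x in {4}, choose 4; 0->4 ok
  pos 2: y in {0,2,3}, choose 2; 4->2 ok
  pos 3: y in {0,2,3}, choose 2; 2->2 ok
  pos 4: y in {0,2,3}, choose 0; 2->0 ok
  pos 5: z in {5}, choose 5; 0->5 ok
  pos 6: z in {5}, choose 5; 5->5 ok
  pos 7: x in {4}, choose 4; 5->4 ok
  pos 8: y in {0,2,3}, choose 2; 4->2 ok
  pos 9: y in {0,2,3}, choose 0; 2->0 ok
  pos 10: x in {4}, choose 4; 0->4 ok

0,4,2,2,0,5,5,4,2,0,4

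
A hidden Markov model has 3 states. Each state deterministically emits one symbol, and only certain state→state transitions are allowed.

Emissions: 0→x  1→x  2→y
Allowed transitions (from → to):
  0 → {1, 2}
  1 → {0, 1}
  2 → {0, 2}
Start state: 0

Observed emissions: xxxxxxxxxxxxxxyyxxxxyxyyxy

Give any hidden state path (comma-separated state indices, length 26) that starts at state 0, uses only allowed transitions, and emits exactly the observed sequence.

0,1,1,0,1,1,1,0,1,0,1,0,1,0,2,2,0,1,1,0,2,0,2,2,0,2

  0: obs=x cand={0,1} pick 0 [start]
  1: obs=x cand={0,1} pick 1 [0->1 ok]
  2: obs=x cand={0,1} pick 1 [1->1 ok]
  3: obs=x cand={0,1} pick 0 [1->0 ok]
  4: obs=x cand={0,1} pick 1 [0->1 ok]
  5: obs=x cand={0,1} pick 1 [1->1 ok]
  6: obs=x cand={0,1} pick 1 [1->1 ok]
  7: obs=x cand={0,1} pick 0 [1->0 ok]
  8: obs=x cand={0,1} pick 1 [0->1 ok]
  9: obs=x cand={0,1} pick 0 [1->0 ok]
  10: obs=x cand={0,1} pick 1 [0->1 ok]
  11: obs=x cand={0,1} pick 0 [1->0 ok]
  12: obs=x cand={0,1} pick 1 [0->1 ok]
  13: obs=x cand={0,1} pick 0 [1->0 ok]
  14: obs=y cand={2} pick 2 [0->2 ok]
  15: obs=y cand={2} pick 2 [2->2 ok]
  16: obs=x cand={0,1} pick 0 [2->0 ok]
  17: obs=x cand={0,1} pick 1 [0->1 ok]
  18: obs=x cand={0,1} pick 1 [1->1 ok]
  19: obs=x cand={0,1} pick 0 [1->0 ok]
  20: obs=y cand={2} pick 2 [0->2 ok]
  21: obs=x cand={0,1} pick 0 [2->0 ok]
  22: obs=y cand={2} pick 2 [0->2 ok]
  23: obs=y cand={2} pick 2 [2->2 ok]
  24: obs=x cand={0,1} pick 0 [2->0 ok]
  25: obs=y cand={2} pick 2 [0->2 ok]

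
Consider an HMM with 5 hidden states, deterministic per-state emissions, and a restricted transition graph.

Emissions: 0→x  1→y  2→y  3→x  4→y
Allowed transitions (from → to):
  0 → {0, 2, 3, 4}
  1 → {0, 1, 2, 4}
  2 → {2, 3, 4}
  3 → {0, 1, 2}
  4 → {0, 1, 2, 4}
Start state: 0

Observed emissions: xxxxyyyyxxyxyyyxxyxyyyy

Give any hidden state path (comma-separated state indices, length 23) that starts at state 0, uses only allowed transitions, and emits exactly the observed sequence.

  pos 0: x in {0,3}, choose 0; start
  pos 1: x in {0,3}, choose 0; 0->0 ok
  pos 2: x in {0,3}, choose 0; 0->0 ok
  pos 3: x in {0,3}, choose 0; 0->0 ok
  pos 4: y in {1,2,4}, choose 4; 0->4 ok
  pos 5: y in {1,2,4}, choose 1; 4->1 ok
  pos 6: y in {1,2,4}, choose 4; 1->4 ok
  pos 7: y in {1,2,4}, choose 1; 4->1 ok
  pos 8: x in {0,3}, choose 0; 1->0 ok
  pos 9: x in {0,3}, choose 0; 0->0 ok
  pos 10: y in {1,2,4}, choose 2; 0->2 ok
  pos 11: x in {0,3}, choose 3; 2->3 ok
  pos 12: y in {1,2,4}, choose 1; 3->1 ok
  pos 13: y in {1,2,4}, choose 4; 1->4 ok
  pos 14: y in {1,2,4}, choose 4; 4->4 ok
  pos 15: x in {0,3}, choose 0; 4->0 ok
  pos 16: x in {0,3}, choose 3; 0->3 ok
  pos 17: y in {1,2,4}, choose 1; 3->1 ok
  pos 18: x in {0,3}, choose 0; 1->0 ok
  pos 19: y in {1,2,4}, choose 4; 0->4 ok
  pos 20: y in {1,2,4}, choose 1; 4->1 ok
  pos 21: y in {1,2,4}, choose 2; 1->2 ok
  pos 22: y in {1,2,4}, choose 4; 2->4 ok

0,0,0,0,4,1,4,1,0,0,2,3,1,4,4,0,3,1,0,4,1,2,4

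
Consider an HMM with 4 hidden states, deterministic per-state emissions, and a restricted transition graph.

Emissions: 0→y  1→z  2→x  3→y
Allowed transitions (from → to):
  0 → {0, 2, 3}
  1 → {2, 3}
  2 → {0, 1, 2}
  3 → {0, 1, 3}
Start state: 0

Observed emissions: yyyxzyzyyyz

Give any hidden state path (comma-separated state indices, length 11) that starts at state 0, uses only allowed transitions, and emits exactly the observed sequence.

  pos 0: y in {0,3}, choose 0; start
  pos 1: y in {0,3}, choose 0; 0->0 ok
  pos 2: y in {0,3}, choose 0; 0->0 ok
  pos 3: x in {2}, choose 2; 0->2 ok
  pos 4: z in {1}, choose 1; 2->1 ok
  pos 5: y in {0,3}, choose 3; 1->3 ok
  pos 6: z in {1}, choose 1; 3->1 ok
  pos 7: y in {0,3}, choose 3; 1->3 ok
  pos 8: y in {0,3}, choose 0; 3->0 ok
  pos 9: y in {0,3}, choose 3; 0->3 ok
  pos 10: z in {1}, choose 1; 3->1 ok

0,0,0,2,1,3,1,3,0,3,1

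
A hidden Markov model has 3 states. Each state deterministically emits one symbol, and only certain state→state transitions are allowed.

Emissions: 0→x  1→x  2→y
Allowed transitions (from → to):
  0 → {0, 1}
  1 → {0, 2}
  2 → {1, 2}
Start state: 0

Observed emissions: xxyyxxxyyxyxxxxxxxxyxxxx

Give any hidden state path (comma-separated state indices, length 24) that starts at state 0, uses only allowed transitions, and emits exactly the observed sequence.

0,1,2,2,1,0,1,2,2,1,2,1,0,0,1,0,0,0,1,2,1,0,0,1

  0: obs=x cand={0,1} pick 0 [start]
  1: obs=x cand={0,1} pick 1 [0->1 ok]
  2: obs=y cand={2} pick 2 [1->2 ok]
  3: obs=y cand={2} pick 2 [2->2 ok]
  4: obs=x cand={0,1} pick 1 [2->1 ok]
  5: obs=x cand={0,1} pick 0 [1->0 ok]
  6: obs=x cand={0,1} pick 1 [0->1 ok]
  7: obs=y cand={2} pick 2 [1->2 ok]
  8: obs=y cand={2} pick 2 [2->2 ok]
  9: obs=x cand={0,1} pick 1 [2->1 ok]
  10: obs=y cand={2} pick 2 [1->2 ok]
  11: obs=x cand={0,1} pick 1 [2->1 ok]
  12: obs=x cand={0,1} pick 0 [1->0 ok]
  13: obs=x cand={0,1} pick 0 [0->0 ok]
  14: obs=x cand={0,1} pick 1 [0->1 ok]
  15: obs=x cand={0,1} pick 0 [1->0 ok]
  16: obs=x cand={0,1} pick 0 [0->0 ok]
  17: obs=x cand={0,1} pick 0 [0->0 ok]
  18: obs=x cand={0,1} pick 1 [0->1 ok]
  19: obs=y cand={2} pick 2 [1->2 ok]
  20: obs=x cand={0,1} pick 1 [2->1 ok]
  21: obs=x cand={0,1} pick 0 [1->0 ok]
  22: obs=x cand={0,1} pick 0 [0->0 ok]
  23: obs=x cand={0,1} pick 1 [0->1 ok]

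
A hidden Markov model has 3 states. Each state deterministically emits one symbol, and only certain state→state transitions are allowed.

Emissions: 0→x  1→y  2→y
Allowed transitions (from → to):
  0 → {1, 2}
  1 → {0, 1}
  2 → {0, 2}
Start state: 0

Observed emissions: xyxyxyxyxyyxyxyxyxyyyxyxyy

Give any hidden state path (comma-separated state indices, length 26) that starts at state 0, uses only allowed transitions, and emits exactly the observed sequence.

  pos 0: x in {0}, choose 0; start
  pos 1: y in {1,2}, choose 2; 0->2 ok
  pos 2: x in {0}, choose 0; 2->0 ok
  pos 3: y in {1,2}, choose 1; 0->1 ok
  pos 4: x in {0}, choose 0; 1->0 ok
  pos 5: y in {1,2}, choose 2; 0->2 ok
  pos 6: x in {0}, choose 0; 2->0 ok
  pos 7: y in {1,2}, choose 1; 0->1 ok
  pos 8: x in {0}, choose 0; 1->0 ok
  pos 9: y in {1,2}, choose 1; 0->1 ok
  pos 10: y in {1,2}, choose 1; 1->1 ok
  pos 11: x in {0}, choose 0; 1->0 ok
  pos 12: y in {1,2}, choose 1; 0->1 ok
  pos 13: x in {0}, choose 0; 1->0 ok
  pos 14: y in {1,2}, choose 1; 0->1 ok
  pos 15: x in {0}, choose 0; 1->0 ok
  pos 16: y in {1,2}, choose 1; 0->1 ok
  pos 17: x in {0}, choose 0; 1->0 ok
  pos 18: y in {1,2}, choose 2; 0->2 ok
  pos 19: y in {1,2}, choose 2; 2->2 ok
  pos 20: y in {1,2}, choose 2; 2->2 ok
  pos 21: x in {0}, choose 0; 2->0 ok
  pos 22: y in {1,2}, choose 1; 0->1 ok
  pos 23: x in {0}, choose 0; 1->0 ok
  pos 24: y in {1,2}, choose 1; 0->1 ok
  pos 25: y in {1,2}, choose 1; 1->1 ok

0,2,0,1,0,2,0,1,0,1,1,0,1,0,1,0,1,0,2,2,2,0,1,0,1,1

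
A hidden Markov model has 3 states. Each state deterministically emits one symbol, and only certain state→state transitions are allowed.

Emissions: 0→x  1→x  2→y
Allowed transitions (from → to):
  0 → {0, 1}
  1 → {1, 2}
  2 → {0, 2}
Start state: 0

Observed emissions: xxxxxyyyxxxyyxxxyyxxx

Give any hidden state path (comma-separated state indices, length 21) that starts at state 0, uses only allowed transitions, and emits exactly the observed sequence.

  0: obs=x cand={0,1} pick 0 [start]
  1: obs=x cand={0,1} pick 0 [0->0 ok]
  2: obs=x cand={0,1} pick 0 [0->0 ok]
  3: obs=x cand={0,1} pick 0 [0->0 ok]
  4: obs=x cand={0,1} pick 1 [0->1 ok]
  5: obs=y cand={2} pick 2 [1->2 ok]
  6: obs=y cand={2} pick 2 [2->2 ok]
  7: obs=y cand={2} pick 2 [2->2 ok]
  8: obs=x cand={0,1} pick 0 [2->0 ok]
  9: obs=x cand={0,1} pick 0 [0->0 ok]
  10: obs=x cand={0,1} pick 1 [0->1 ok]
  11: obs=y cand={2} pick 2 [1->2 ok]
  12: obs=y cand={2} pick 2 [2->2 ok]
  13: obs=x cand={0,1} pick 0 [2->0 ok]
  14: obs=x cand={0,1} pick 1 [0->1 ok]
  15: obs=x cand={0,1} pick 1 [1->1 ok]
  16: obs=y cand={2} pick 2 [1->2 ok]
  17: obs=y cand={2} pick 2 [2->2 ok]
  18: obs=x cand={0,1} pick 0 [2->0 ok]
  19: obs=x cand={0,1} pick 1 [0->1 ok]
  20: obs=x cand={0,1} pick 1 [1->1 ok]

0,0,0,0,1,2,2,2,0,0,1,2,2,0,1,1,2,2,0,1,1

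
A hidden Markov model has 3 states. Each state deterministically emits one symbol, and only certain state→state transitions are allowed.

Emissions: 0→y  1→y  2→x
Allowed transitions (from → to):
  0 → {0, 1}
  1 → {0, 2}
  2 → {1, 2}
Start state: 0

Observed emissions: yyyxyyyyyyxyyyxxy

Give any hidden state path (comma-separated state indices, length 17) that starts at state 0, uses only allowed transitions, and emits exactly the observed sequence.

0,0,1,2,1,0,0,1,0,1,2,1,0,1,2,2,1

  pos 0: y in {0,1}, choose 0; start
  pos 1: y in {0,1}, choose 0; 0->0 ok
  pos 2: y in {0,1}, choose 1; 0->1 ok
  pos 3: x in {2}, choose 2; 1->2 ok
  pos 4: y in {0,1}, choose 1; 2->1 ok
  pos 5: y in {0,1}, choose 0; 1->0 ok
  pos 6: y in {0,1}, choose 0; 0->0 ok
  pos 7: y in {0,1}, choose 1; 0->1 ok
  pos 8: y in {0,1}, choose 0; 1->0 ok
  pos 9: y in {0,1}, choose 1; 0->1 ok
  pos 10: x in {2}, choose 2; 1->2 ok
  pos 11: y in {0,1}, choose 1; 2->1 ok
  pos 12: y in {0,1}, choose 0; 1->0 ok
  pos 13: y in {0,1}, choose 1; 0->1 ok
  pos 14: x in {2}, choose 2; 1->2 ok
  pos 15: x in {2}, choose 2; 2->2 ok
  pos 16: y in {0,1}, choose 1; 2->1 ok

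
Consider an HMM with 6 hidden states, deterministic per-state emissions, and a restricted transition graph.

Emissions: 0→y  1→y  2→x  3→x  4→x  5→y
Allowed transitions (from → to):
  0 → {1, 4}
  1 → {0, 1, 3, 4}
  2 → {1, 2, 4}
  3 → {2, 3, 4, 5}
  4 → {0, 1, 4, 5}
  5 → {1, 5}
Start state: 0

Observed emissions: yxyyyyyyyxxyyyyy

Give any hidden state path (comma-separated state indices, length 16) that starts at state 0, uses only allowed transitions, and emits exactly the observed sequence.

0,4,5,5,5,5,1,0,1,4,4,5,5,1,0,1

  [0] y  {0,1,5}  => 0  start
  [1] x  {2,3,4}  => 4  0->4 ok
  [2] y  {0,1,5}  => 5  4->5 ok
  [3] y  {0,1,5}  => 5  5->5 ok
  [4] y  {0,1,5}  => 5  5->5 ok
  [5] y  {0,1,5}  => 5  5->5 ok
  [6] y  {0,1,5}  => 1  5->1 ok
  [7] y  {0,1,5}  => 0  1->0 ok
  [8] y  {0,1,5}  => 1  0->1 ok
  [9] x  {2,3,4}  => 4  1->4 ok
  [10] x  {2,3,4}  => 4  4->4 ok
  [11] y  {0,1,5}  => 5  4->5 ok
  [12] y  {0,1,5}  => 5  5->5 ok
  [13] y  {0,1,5}  => 1  5->1 ok
  [14] y  {0,1,5}  => 0  1->0 ok
  [15] y  {0,1,5}  => 1  0->1 ok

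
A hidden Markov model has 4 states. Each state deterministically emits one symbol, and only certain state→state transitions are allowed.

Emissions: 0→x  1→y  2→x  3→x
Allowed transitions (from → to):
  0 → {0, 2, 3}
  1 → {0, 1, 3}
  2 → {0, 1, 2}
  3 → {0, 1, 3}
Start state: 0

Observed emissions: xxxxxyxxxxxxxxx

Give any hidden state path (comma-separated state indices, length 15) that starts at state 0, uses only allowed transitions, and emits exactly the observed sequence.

0,3,0,2,2,1,0,3,0,3,0,2,2,0,2

  0: obs=x cand={0,2,3} pick 0 [start]
  1: obs=x cand={0,2,3} pick 3 [0->3 ok]
  2: obs=x cand={0,2,3} pick 0 [3->0 ok]
  3: obs=x cand={0,2,3} pick 2 [0->2 ok]
  4: obs=x cand={0,2,3} pick 2 [2->2 ok]
  5: obs=y cand={1} pick 1 [2->1 ok]
  6: obs=x cand={0,2,3} pick 0 [1->0 ok]
  7: obs=x cand={0,2,3} pick 3 [0->3 ok]
  8: obs=x cand={0,2,3} pick 0 [3->0 ok]
  9: obs=x cand={0,2,3} pick 3 [0->3 ok]
  10: obs=x cand={0,2,3} pick 0 [3->0 ok]
  11: obs=x cand={0,2,3} pick 2 [0->2 ok]
  12: obs=x cand={0,2,3} pick 2 [2->2 ok]
  13: obs=x cand={0,2,3} pick 0 [2->0 ok]
  14: obs=x cand={0,2,3} pick 2 [0->2 ok]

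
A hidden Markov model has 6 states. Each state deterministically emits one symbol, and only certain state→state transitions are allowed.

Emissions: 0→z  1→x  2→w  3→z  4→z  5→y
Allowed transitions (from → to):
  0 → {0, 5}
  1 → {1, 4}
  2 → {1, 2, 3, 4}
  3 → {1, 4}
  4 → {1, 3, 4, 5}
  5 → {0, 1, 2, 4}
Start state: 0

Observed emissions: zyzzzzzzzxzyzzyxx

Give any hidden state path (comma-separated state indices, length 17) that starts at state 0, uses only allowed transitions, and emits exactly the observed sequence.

  [0] z  {0,3,4}  => 0  start
  [1] y  {5}  => 5  0->5 ok
  [2] z  {0,3,4}  => 4  5->4 ok
  [3] z  {0,3,4}  => 3  4->3 ok
  [4] z  {0,3,4}  => 4  3->4 ok
  [5] z  {0,3,4}  => 3  4->3 ok
  [6] z  {0,3,4}  => 4  3->4 ok
  [7] z  {0,3,4}  => 4  4->4 ok
  [8] z  {0,3,4}  => 3  4->3 ok
  [9] x  {1}  => 1  3->1 ok
  [10] z  {0,3,4}  => 4  1->4 ok
  [11] y  {5}  => 5  4->5 ok
  [12] z  {0,3,4}  => 0  5->0 ok
  [13] z  {0,3,4}  => 0  0->0 ok
  [14] y  {5}  => 5  0->5 ok
  [15] x  {1}  => 1  5->1 ok
  [16] x  {1}  => 1  1->1 ok

0,5,4,3,4,3,4,4,3,1,4,5,0,0,5,1,1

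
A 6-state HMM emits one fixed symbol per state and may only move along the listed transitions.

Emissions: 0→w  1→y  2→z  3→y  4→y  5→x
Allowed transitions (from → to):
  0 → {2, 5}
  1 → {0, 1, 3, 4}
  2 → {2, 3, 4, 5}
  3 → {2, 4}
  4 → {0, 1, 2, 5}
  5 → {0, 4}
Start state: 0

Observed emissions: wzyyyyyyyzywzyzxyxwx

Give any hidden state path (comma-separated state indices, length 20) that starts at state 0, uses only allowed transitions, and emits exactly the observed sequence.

  [0] w  {0}  => 0  start
  [1] z  {2}  => 2  0->2 ok
  [2] y  {1,3,4}  => 3  2->3 ok
  [3] y  {1,3,4}  => 4  3->4 ok
  [4] y  {1,3,4}  => 1  4->1 ok
  [5] y  {1,3,4}  => 1  1->1 ok
  [6] y  {1,3,4}  => 1  1->1 ok
  [7] y  {1,3,4}  => 1  1->1 ok
  [8] y  {1,3,4}  => 4  1->4 ok
  [9] z  {2}  => 2  4->2 ok
  [10] y  {1,3,4}  => 4  2->4 ok
  [11] w  {0}  => 0  4->0 ok
  [12] z  {2}  => 2  0->2 ok
  [13] y  {1,3,4}  => 4  2->4 ok
  [14] z  {2}  => 2  4->2 ok
  [15] x  {5}  => 5  2->5 ok
  [16] y  {1,3,4}  => 4  5->4 ok
  [17] x  {5}  => 5  4->5 ok
  [18] w  {0}  => 0  5->0 ok
  [19] x  {5}  => 5  0->5 ok

0,2,3,4,1,1,1,1,4,2,4,0,2,4,2,5,4,5,0,5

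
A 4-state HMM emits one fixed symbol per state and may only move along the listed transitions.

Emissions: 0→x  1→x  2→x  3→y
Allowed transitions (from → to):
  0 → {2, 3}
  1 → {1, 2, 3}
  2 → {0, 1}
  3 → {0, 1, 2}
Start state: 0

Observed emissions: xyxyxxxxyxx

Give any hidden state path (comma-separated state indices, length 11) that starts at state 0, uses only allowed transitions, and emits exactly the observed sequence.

  0: obs=x cand={0,1,2} pick 0 [start]
  1: obs=y cand={3} pick 3 [0->3 ok]
  2: obs=x cand={0,1,2} pick 0 [3->0 ok]
  3: obs=y cand={3} pick 3 [0->3 ok]
  4: obs=x cand={0,1,2} pick 2 [3->2 ok]
  5: obs=x cand={0,1,2} pick 0 [2->0 ok]
  6: obs=x cand={0,1,2} pick 2 [0->2 ok]
  7: obs=x cand={0,1,2} pick 1 [2->1 ok]
  8: obs=y cand={3} pick 3 [1->3 ok]
  9: obs=x cand={0,1,2} pick 2 [3->2 ok]
  10: obs=x cand={0,1,2} pick 1 [2->1 ok]

0,3,0,3,2,0,2,1,3,2,1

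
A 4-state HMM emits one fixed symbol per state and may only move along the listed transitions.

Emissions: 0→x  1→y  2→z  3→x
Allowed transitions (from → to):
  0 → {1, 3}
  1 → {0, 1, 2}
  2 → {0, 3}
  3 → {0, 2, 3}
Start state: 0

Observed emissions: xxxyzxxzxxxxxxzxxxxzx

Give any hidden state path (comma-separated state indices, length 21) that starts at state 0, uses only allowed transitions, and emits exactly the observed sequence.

0,3,0,1,2,0,3,2,3,3,3,3,0,3,2,0,3,3,3,2,0

  [0] x  {0,3}  => 0  start
  [1] x  {0,3}  => 3  0->3 ok
  [2] x  {0,3}  => 0  3->0 ok
  [3] y  {1}  => 1  0->1 ok
  [4] z  {2}  => 2  1->2 ok
  [5] x  {0,3}  => 0  2->0 ok
  [6] x  {0,3}  => 3  0->3 ok
  [7] z  {2}  => 2  3->2 ok
  [8] x  {0,3}  => 3  2->3 ok
  [9] x  {0,3}  => 3  3->3 ok
  [10] x  {0,3}  => 3  3->3 ok
  [11] x  {0,3}  => 3  3->3 ok
  [12] x  {0,3}  => 0  3->0 ok
  [13] x  {0,3}  => 3  0->3 ok
  [14] z  {2}  => 2  3->2 ok
  [15] x  {0,3}  => 0  2->0 ok
  [16] x  {0,3}  => 3  0->3 ok
  [17] x  {0,3}  => 3  3->3 ok
  [18] x  {0,3}  => 3  3->3 ok
  [19] z  {2}  => 2  3->2 ok
  [20] x  {0,3}  => 0  2->0 ok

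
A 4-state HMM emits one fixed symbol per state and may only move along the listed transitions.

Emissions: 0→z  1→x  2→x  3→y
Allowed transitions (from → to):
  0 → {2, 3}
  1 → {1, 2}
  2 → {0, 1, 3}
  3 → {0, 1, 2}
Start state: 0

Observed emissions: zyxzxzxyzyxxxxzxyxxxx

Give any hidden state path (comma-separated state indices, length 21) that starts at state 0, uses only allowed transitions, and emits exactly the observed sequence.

0,3,2,0,2,0,2,3,0,3,1,2,1,2,0,2,3,1,2,1,2

  t0 'z' -> {0}, take 0 (start)
  t1 'y' -> {3}, take 3 (0->3 ok)
  t2 'x' -> {1,2}, take 2 (3->2 ok)
  t3 'z' -> {0}, take 0 (2->0 ok)
  t4 'x' -> {1,2}, take 2 (0->2 ok)
  t5 'z' -> {0}, take 0 (2->0 ok)
  t6 'x' -> {1,2}, take 2 (0->2 ok)
  t7 'y' -> {3}, take 3 (2->3 ok)
  t8 'z' -> {0}, take 0 (3->0 ok)
  t9 'y' -> {3}, take 3 (0->3 ok)
  t10 'x' -> {1,2}, take 1 (3->1 ok)
  t11 'x' -> {1,2}, take 2 (1->2 ok)
  t12 'x' -> {1,2}, take 1 (2->1 ok)
  t13 'x' -> {1,2}, take 2 (1->2 ok)
  t14 'z' -> {0}, take 0 (2->0 ok)
  t15 'x' -> {1,2}, take 2 (0->2 ok)
  t16 'y' -> {3}, take 3 (2->3 ok)
  t17 'x' -> {1,2}, take 1 (3->1 ok)
  t18 'x' -> {1,2}, take 2 (1->2 ok)
  t19 'x' -> {1,2}, take 1 (2->1 ok)
  t20 'x' -> {1,2}, take 2 (1->2 ok)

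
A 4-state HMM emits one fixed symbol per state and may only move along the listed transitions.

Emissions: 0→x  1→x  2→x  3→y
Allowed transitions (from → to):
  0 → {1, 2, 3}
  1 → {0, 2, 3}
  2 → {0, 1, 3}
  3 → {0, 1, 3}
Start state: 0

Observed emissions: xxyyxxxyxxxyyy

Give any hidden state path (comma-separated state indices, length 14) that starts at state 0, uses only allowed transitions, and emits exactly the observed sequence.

  [0] x  {0,1,2}  => 0  start
  [1] x  {0,1,2}  => 2  0->2 ok
  [2] y  {3}  => 3  2->3 ok
  [3] y  {3}  => 3  3->3 ok
  [4] x  {0,1,2}  => 1  3->1 ok
  [5] x  {0,1,2}  => 0  1->0 ok
  [6] x  {0,1,2}  => 1  0->1 ok
  [7] y  {3}  => 3  1->3 ok
  [8] x  {0,1,2}  => 1  3->1 ok
  [9] x  {0,1,2}  => 0  1->0 ok
  [10] x  {0,1,2}  => 1  0->1 ok
  [11] y  {3}  => 3  1->3 ok
  [12] y  {3}  => 3  3->3 ok
  [13] y  {3}  => 3  3->3 ok

0,2,3,3,1,0,1,3,1,0,1,3,3,3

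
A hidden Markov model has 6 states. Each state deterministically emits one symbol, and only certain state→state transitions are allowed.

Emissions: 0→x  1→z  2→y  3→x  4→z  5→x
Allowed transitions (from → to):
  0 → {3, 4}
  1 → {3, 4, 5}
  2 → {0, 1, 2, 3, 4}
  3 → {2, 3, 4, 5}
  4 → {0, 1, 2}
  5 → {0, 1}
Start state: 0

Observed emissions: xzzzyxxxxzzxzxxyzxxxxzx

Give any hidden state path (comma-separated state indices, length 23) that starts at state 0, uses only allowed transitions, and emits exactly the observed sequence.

0,4,1,4,2,0,3,5,0,4,1,3,4,0,3,2,1,5,0,3,5,1,3

  t0 'x' -> {0,3,5}, take 0 (start)
  t1 'z' -> {1,4}, take 4 (0->4 ok)
  t2 'z' -> {1,4}, take 1 (4->1 ok)
  t3 'z' -> {1,4}, take 4 (1->4 ok)
  t4 'y' -> {2}, take 2 (4->2 ok)
  t5 'x' -> {0,3,5}, take 0 (2->0 ok)
  t6 'x' -> {0,3,5}, take 3 (0->3 ok)
  t7 'x' -> {0,3,5}, take 5 (3->5 ok)
  t8 'x' -> {0,3,5}, take 0 (5->0 ok)
  t9 'z' -> {1,4}, take 4 (0->4 ok)
  t10 'z' -> {1,4}, take 1 (4->1 ok)
  t11 'x' -> {0,3,5}, take 3 (1->3 ok)
  t12 'z' -> {1,4}, take 4 (3->4 ok)
  t13 'x' -> {0,3,5}, take 0 (4->0 ok)
  t14 'x' -> {0,3,5}, take 3 (0->3 ok)
  t15 'y' -> {2}, take 2 (3->2 ok)
  t16 'z' -> {1,4}, take 1 (2->1 ok)
  t17 'x' -> {0,3,5}, take 5 (1->5 ok)
  t18 'x' -> {0,3,5}, take 0 (5->0 ok)
  t19 'x' -> {0,3,5}, take 3 (0->3 ok)
  t20 'x' -> {0,3,5}, take 5 (3->5 ok)
  t21 'z' -> {1,4}, take 1 (5->1 ok)
  t22 'x' -> {0,3,5}, take 3 (1->3 ok)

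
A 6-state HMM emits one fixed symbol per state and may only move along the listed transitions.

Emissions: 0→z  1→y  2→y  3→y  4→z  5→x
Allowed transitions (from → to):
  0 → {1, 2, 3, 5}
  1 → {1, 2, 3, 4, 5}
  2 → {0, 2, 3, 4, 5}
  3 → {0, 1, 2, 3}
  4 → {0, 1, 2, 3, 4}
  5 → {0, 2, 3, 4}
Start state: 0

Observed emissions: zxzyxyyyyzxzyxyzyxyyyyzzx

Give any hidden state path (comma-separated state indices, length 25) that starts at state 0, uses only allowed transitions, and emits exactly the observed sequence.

0,5,0,1,5,3,3,1,2,0,5,4,2,5,2,4,1,5,2,2,2,2,4,0,5

  pos 0: z in {0,4}, choose 0; start
  pos 1: x in {5}, choose 5; 0->5 ok
  pos 2: z in {0,4}, choose 0; 5->0 ok
  pos 3: y in {1,2,3}, choose 1; 0->1 ok
  pos 4: x in {5}, choose 5; 1->5 ok
  pos 5: y in {1,2,3}, choose 3; 5->3 ok
  pos 6: y in {1,2,3}, choose 3; 3->3 ok
  pos 7: y in {1,2,3}, choose 1; 3->1 ok
  pos 8: y in {1,2,3}, choose 2; 1->2 ok
  pos 9: z in {0,4}, choose 0; 2->0 ok
  pos 10: x in {5}, choose 5; 0->5 ok
  pos 11: z in {0,4}, choose 4; 5->4 ok
  pos 12: y in {1,2,3}, choose 2; 4->2 ok
  pos 13: x in {5}, choose 5; 2->5 ok
  pos 14: y in {1,2,3}, choose 2; 5->2 ok
  pos 15: z in {0,4}, choose 4; 2->4 ok
  pos 16: y in {1,2,3}, choose 1; 4->1 ok
  pos 17: x in {5}, choose 5; 1->5 ok
  pos 18: y in {1,2,3}, choose 2; 5->2 ok
  pos 19: y in {1,2,3}, choose 2; 2->2 ok
  pos 20: y in {1,2,3}, choose 2; 2->2 ok
  pos 21: y in {1,2,3}, choose 2; 2->2 ok
  pos 22: z in {0,4}, choose 4; 2->4 ok
  pos 23: z in {0,4}, choose 0; 4->0 ok
  pos 24: x in {5}, choose 5; 0->5 ok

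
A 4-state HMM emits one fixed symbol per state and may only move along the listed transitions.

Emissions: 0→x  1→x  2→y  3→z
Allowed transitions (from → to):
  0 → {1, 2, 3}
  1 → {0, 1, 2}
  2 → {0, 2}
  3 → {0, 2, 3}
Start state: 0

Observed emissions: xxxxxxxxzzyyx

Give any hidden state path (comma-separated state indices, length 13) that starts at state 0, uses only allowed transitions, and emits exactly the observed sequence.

0,1,1,1,1,0,1,0,3,3,2,2,0

  pos 0: x in {0,1}, choose 0; start
  pos 1: x in {0,1}, choose 1; 0->1 ok
  pos 2: x in {0,1}, choose 1; 1->1 ok
  pos 3: x in {0,1}, choose 1; 1->1 ok
  pos 4: x in {0,1}, choose 1; 1->1 ok
  pos 5: x in {0,1}, choose 0; 1->0 ok
  pos 6: x in {0,1}, choose 1; 0->1 ok
  pos 7: x in {0,1}, choose 0; 1->0 ok
  pos 8: z in {3}, choose 3; 0->3 ok
  pos 9: z in {3}, choose 3; 3->3 ok
  pos 10: y in {2}, choose 2; 3->2 ok
  pos 11: y in {2}, choose 2; 2->2 ok
  pos 12: x in {0,1}, choose 0; 2->0 ok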